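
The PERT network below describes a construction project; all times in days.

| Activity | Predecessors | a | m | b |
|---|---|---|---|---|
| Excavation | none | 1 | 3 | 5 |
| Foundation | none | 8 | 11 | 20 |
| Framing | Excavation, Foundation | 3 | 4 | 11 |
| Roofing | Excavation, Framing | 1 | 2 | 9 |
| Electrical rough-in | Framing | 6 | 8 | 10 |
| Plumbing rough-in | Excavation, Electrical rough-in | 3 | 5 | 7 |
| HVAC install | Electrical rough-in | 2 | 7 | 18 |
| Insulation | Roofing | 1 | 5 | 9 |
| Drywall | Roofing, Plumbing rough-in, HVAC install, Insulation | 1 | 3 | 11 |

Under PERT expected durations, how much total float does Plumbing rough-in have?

te_Excavation = (1 + 4·3 + 5)/6 = 18/6 = 3
te_Foundation = (8 + 4·11 + 20)/6 = 72/6 = 12
te_Framing = (3 + 4·4 + 11)/6 = 30/6 = 5
te_Roofing = (1 + 4·2 + 9)/6 = 18/6 = 3
te_Electrical rough-in = (6 + 4·8 + 10)/6 = 48/6 = 8
te_Plumbing rough-in = (3 + 4·5 + 7)/6 = 30/6 = 5
te_HVAC install = (2 + 4·7 + 18)/6 = 48/6 = 8
te_Insulation = (1 + 4·5 + 9)/6 = 30/6 = 5
te_Drywall = (1 + 4·3 + 11)/6 = 24/6 = 4

Forward pass:
ES_Excavation = 0; EF_Excavation = 3
ES_Foundation = 0; EF_Foundation = 12
ES_Framing = max(EF_Excavation=3, EF_Foundation=12) = 12; EF_Framing = 12+5 = 17
ES_Roofing = max(EF_Excavation=3, EF_Framing=17) = 17; EF_Roofing = 17+3 = 20
ES_Electrical rough-in = 17; EF_Electrical rough-in = 17+8 = 25
ES_Plumbing rough-in = max(EF_Excavation=3, EF_Electrical rough-in=25) = 25; EF_Plumbing rough-in = 25+5 = 30
ES_HVAC install = 25; EF_HVAC install = 25+8 = 33
ES_Insulation = 20; EF_Insulation = 20+5 = 25
ES_Drywall = max(EF_Roofing=20, EF_Plumbing rough-in=30, EF_HVAC install=33, EF_Insulation=25) = 33; EF_Drywall = 33+4 = 37
Expected project duration μ = 37 days. Critical path: Foundation → Framing → Electrical rough-in → HVAC install → Drywall.

Backward pass:
LF_Drywall = 37; LS_Drywall = 37−4 = 33
LF_Insulation = LS_Drywall = 33; LS_Insulation = 33−5 = 28
LF_HVAC install = LS_Drywall = 33; LS_HVAC install = 33−8 = 25
LF_Plumbing rough-in = LS_Drywall = 33; LS_Plumbing rough-in = 33−5 = 28
LF_Electrical rough-in = min(LS_Plumbing rough-in=28, LS_HVAC install=25) = 25; LS_Electrical rough-in = 25−8 = 17
LF_Roofing = min(LS_Insulation=28, LS_Drywall=33) = 28; LS_Roofing = 28−3 = 25
LF_Framing = min(LS_Roofing=25, LS_Electrical rough-in=17) = 17; LS_Framing = 17−5 = 12
LF_Foundation = LS_Framing = 12; LS_Foundation = 12−12 = 0
LF_Excavation = min(LS_Framing=12, LS_Roofing=25, LS_Plumbing rough-in=28) = 12; LS_Excavation = 12−3 = 9
Slack_Plumbing rough-in = LS_Plumbing rough-in − ES_Plumbing rough-in = 28 − 25 = 3

3 days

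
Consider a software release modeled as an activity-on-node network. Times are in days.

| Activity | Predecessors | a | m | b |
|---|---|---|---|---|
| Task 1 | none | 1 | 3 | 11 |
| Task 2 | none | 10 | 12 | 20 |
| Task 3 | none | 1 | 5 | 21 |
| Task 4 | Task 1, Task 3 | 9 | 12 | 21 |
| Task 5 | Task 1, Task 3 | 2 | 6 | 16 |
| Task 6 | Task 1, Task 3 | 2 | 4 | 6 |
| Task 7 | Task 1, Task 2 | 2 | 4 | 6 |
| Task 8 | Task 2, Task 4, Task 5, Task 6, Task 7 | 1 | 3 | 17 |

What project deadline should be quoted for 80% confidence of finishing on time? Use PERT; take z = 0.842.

29.0 days

te_Task 1 = (1 + 4·3 + 11)/6 = 24/6 = 4; σ²_Task 1 = ((11−1)/6)² = 2.778
te_Task 2 = (10 + 4·12 + 20)/6 = 78/6 = 13; σ²_Task 2 = ((20−10)/6)² = 2.778
te_Task 3 = (1 + 4·5 + 21)/6 = 42/6 = 7; σ²_Task 3 = ((21−1)/6)² = 11.111
te_Task 4 = (9 + 4·12 + 21)/6 = 78/6 = 13; σ²_Task 4 = ((21−9)/6)² = 4.000
te_Task 5 = (2 + 4·6 + 16)/6 = 42/6 = 7; σ²_Task 5 = ((16−2)/6)² = 5.444
te_Task 6 = (2 + 4·4 + 6)/6 = 24/6 = 4; σ²_Task 6 = ((6−2)/6)² = 0.444
te_Task 7 = (2 + 4·4 + 6)/6 = 24/6 = 4; σ²_Task 7 = ((6−2)/6)² = 0.444
te_Task 8 = (1 + 4·3 + 17)/6 = 30/6 = 5; σ²_Task 8 = ((17−1)/6)² = 7.111

Forward pass:
ES_Task 1 = 0; EF_Task 1 = 4
ES_Task 2 = 0; EF_Task 2 = 13
ES_Task 3 = 0; EF_Task 3 = 7
ES_Task 4 = max(EF_Task 1=4, EF_Task 3=7) = 7; EF_Task 4 = 7+13 = 20
ES_Task 5 = max(EF_Task 1=4, EF_Task 3=7) = 7; EF_Task 5 = 7+7 = 14
ES_Task 6 = max(EF_Task 1=4, EF_Task 3=7) = 7; EF_Task 6 = 7+4 = 11
ES_Task 7 = max(EF_Task 1=4, EF_Task 2=13) = 13; EF_Task 7 = 13+4 = 17
ES_Task 8 = max(EF_Task 2=13, EF_Task 4=20, EF_Task 5=14, EF_Task 6=11, EF_Task 7=17) = 20; EF_Task 8 = 20+5 = 25
Expected project duration μ = 25 days. Critical path: Task 3 → Task 4 → Task 8.

Variance along critical path = 11.111 + 4.000 + 7.111 = 22.222; σ = 4.714 days.
D = μ + z·σ = 25 + 0.842·4.714 = 29.0 days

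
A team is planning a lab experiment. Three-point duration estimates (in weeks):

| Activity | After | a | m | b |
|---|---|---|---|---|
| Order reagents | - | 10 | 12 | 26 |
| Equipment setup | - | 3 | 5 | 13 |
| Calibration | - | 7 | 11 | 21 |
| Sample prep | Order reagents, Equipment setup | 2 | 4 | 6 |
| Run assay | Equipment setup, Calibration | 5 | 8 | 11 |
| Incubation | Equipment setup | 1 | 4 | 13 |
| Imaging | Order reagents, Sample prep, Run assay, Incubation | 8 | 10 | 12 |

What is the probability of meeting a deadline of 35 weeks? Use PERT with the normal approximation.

te_Order reagents = (10 + 4·12 + 26)/6 = 84/6 = 14; σ²_Order reagents = ((26−10)/6)² = 7.111
te_Equipment setup = (3 + 4·5 + 13)/6 = 36/6 = 6; σ²_Equipment setup = ((13−3)/6)² = 2.778
te_Calibration = (7 + 4·11 + 21)/6 = 72/6 = 12; σ²_Calibration = ((21−7)/6)² = 5.444
te_Sample prep = (2 + 4·4 + 6)/6 = 24/6 = 4; σ²_Sample prep = ((6−2)/6)² = 0.444
te_Run assay = (5 + 4·8 + 11)/6 = 48/6 = 8; σ²_Run assay = ((11−5)/6)² = 1.000
te_Incubation = (1 + 4·4 + 13)/6 = 30/6 = 5; σ²_Incubation = ((13−1)/6)² = 4.000
te_Imaging = (8 + 4·10 + 12)/6 = 60/6 = 10; σ²_Imaging = ((12−8)/6)² = 0.444

Forward pass:
ES_Order reagents = 0; EF_Order reagents = 14
ES_Equipment setup = 0; EF_Equipment setup = 6
ES_Calibration = 0; EF_Calibration = 12
ES_Sample prep = max(EF_Order reagents=14, EF_Equipment setup=6) = 14; EF_Sample prep = 14+4 = 18
ES_Run assay = max(EF_Equipment setup=6, EF_Calibration=12) = 12; EF_Run assay = 12+8 = 20
ES_Incubation = 6; EF_Incubation = 6+5 = 11
ES_Imaging = max(EF_Order reagents=14, EF_Sample prep=18, EF_Run assay=20, EF_Incubation=11) = 20; EF_Imaging = 20+10 = 30
Expected project duration μ = 30 weeks. Critical path: Calibration → Run assay → Imaging.

Variance along critical path = 5.444 + 1.000 + 0.444 = 6.889; σ = √6.889 = 2.625 weeks.
Z = (35 − 30) / 2.625 = 1.905
P(T ≤ 35) = Φ(1.905) ≈ 0.972

0.972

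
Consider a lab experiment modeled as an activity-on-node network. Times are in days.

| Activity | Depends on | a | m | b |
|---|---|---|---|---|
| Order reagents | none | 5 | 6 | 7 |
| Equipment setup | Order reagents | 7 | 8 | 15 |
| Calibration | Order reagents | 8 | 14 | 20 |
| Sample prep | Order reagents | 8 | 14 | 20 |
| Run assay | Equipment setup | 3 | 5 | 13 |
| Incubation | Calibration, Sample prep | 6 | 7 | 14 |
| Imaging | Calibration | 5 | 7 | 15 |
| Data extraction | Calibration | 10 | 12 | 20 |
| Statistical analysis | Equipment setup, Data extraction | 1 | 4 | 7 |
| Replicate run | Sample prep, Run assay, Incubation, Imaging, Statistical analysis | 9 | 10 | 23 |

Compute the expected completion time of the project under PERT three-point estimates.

49 days

te_Order reagents = (5 + 4·6 + 7)/6 = 36/6 = 6
te_Equipment setup = (7 + 4·8 + 15)/6 = 54/6 = 9
te_Calibration = (8 + 4·14 + 20)/6 = 84/6 = 14
te_Sample prep = (8 + 4·14 + 20)/6 = 84/6 = 14
te_Run assay = (3 + 4·5 + 13)/6 = 36/6 = 6
te_Incubation = (6 + 4·7 + 14)/6 = 48/6 = 8
te_Imaging = (5 + 4·7 + 15)/6 = 48/6 = 8
te_Data extraction = (10 + 4·12 + 20)/6 = 78/6 = 13
te_Statistical analysis = (1 + 4·4 + 7)/6 = 24/6 = 4
te_Replicate run = (9 + 4·10 + 23)/6 = 72/6 = 12

Forward pass:
ES_Order reagents = 0; EF_Order reagents = 6
ES_Equipment setup = 6; EF_Equipment setup = 6+9 = 15
ES_Calibration = 6; EF_Calibration = 6+14 = 20
ES_Sample prep = 6; EF_Sample prep = 6+14 = 20
ES_Run assay = 15; EF_Run assay = 15+6 = 21
ES_Incubation = max(EF_Calibration=20, EF_Sample prep=20) = 20; EF_Incubation = 20+8 = 28
ES_Imaging = 20; EF_Imaging = 20+8 = 28
ES_Data extraction = 20; EF_Data extraction = 20+13 = 33
ES_Statistical analysis = max(EF_Equipment setup=15, EF_Data extraction=33) = 33; EF_Statistical analysis = 33+4 = 37
ES_Replicate run = max(EF_Sample prep=20, EF_Run assay=21, EF_Incubation=28, EF_Imaging=28, EF_Statistical analysis=37) = 37; EF_Replicate run = 37+12 = 49
Expected project duration μ = 49 days. Critical path: Order reagents → Calibration → Data extraction → Statistical analysis → Replicate run.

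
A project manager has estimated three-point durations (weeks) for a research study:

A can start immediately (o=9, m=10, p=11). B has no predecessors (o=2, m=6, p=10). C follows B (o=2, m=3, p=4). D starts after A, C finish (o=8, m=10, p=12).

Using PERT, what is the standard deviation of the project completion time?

te_A = (9 + 4·10 + 11)/6 = 60/6 = 10; σ²_A = ((11−9)/6)² = 0.111
te_B = (2 + 4·6 + 10)/6 = 36/6 = 6; σ²_B = ((10−2)/6)² = 1.778
te_C = (2 + 4·3 + 4)/6 = 18/6 = 3; σ²_C = ((4−2)/6)² = 0.111
te_D = (8 + 4·10 + 12)/6 = 60/6 = 10; σ²_D = ((12−8)/6)² = 0.444

Forward pass:
ES_A = 0; EF_A = 10
ES_B = 0; EF_B = 6
ES_C = 6; EF_C = 6+3 = 9
ES_D = max(EF_A=10, EF_C=9) = 10; EF_D = 10+10 = 20
Expected project duration μ = 20 weeks. Critical path: A → D.

Variance along critical path = 0.111 + 0.444 = 0.556
σ = √0.556 = 0.745 weeks

0.75 weeks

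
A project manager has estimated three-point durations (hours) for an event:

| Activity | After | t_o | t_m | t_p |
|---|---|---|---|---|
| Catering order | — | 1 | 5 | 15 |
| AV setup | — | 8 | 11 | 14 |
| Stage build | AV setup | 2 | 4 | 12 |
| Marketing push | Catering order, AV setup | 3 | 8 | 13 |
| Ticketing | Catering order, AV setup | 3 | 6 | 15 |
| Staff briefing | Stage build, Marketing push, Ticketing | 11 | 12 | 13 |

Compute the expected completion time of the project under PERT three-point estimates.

31 hours

te_Catering order = (1 + 4·5 + 15)/6 = 36/6 = 6
te_AV setup = (8 + 4·11 + 14)/6 = 66/6 = 11
te_Stage build = (2 + 4·4 + 12)/6 = 30/6 = 5
te_Marketing push = (3 + 4·8 + 13)/6 = 48/6 = 8
te_Ticketing = (3 + 4·6 + 15)/6 = 42/6 = 7
te_Staff briefing = (11 + 4·12 + 13)/6 = 72/6 = 12

Forward pass:
ES_Catering order = 0; EF_Catering order = 6
ES_AV setup = 0; EF_AV setup = 11
ES_Stage build = 11; EF_Stage build = 11+5 = 16
ES_Marketing push = max(EF_Catering order=6, EF_AV setup=11) = 11; EF_Marketing push = 11+8 = 19
ES_Ticketing = max(EF_Catering order=6, EF_AV setup=11) = 11; EF_Ticketing = 11+7 = 18
ES_Staff briefing = max(EF_Stage build=16, EF_Marketing push=19, EF_Ticketing=18) = 19; EF_Staff briefing = 19+12 = 31
Expected project duration μ = 31 hours. Critical path: AV setup → Marketing push → Staff briefing.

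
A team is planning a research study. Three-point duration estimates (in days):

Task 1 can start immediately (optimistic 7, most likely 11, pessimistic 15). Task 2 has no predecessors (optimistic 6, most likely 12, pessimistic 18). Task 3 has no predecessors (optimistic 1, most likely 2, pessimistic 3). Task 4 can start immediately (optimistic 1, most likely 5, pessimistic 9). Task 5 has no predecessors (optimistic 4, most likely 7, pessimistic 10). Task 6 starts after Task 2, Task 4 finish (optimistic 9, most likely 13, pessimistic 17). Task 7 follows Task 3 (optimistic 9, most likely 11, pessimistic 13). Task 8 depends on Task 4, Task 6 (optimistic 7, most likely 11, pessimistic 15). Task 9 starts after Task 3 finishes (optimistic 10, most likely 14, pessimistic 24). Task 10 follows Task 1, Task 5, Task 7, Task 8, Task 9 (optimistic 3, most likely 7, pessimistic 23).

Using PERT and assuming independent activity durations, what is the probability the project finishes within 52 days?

te_Task 1 = (7 + 4·11 + 15)/6 = 66/6 = 11; σ²_Task 1 = ((15−7)/6)² = 1.778
te_Task 2 = (6 + 4·12 + 18)/6 = 72/6 = 12; σ²_Task 2 = ((18−6)/6)² = 4.000
te_Task 3 = (1 + 4·2 + 3)/6 = 12/6 = 2; σ²_Task 3 = ((3−1)/6)² = 0.111
te_Task 4 = (1 + 4·5 + 9)/6 = 30/6 = 5; σ²_Task 4 = ((9−1)/6)² = 1.778
te_Task 5 = (4 + 4·7 + 10)/6 = 42/6 = 7; σ²_Task 5 = ((10−4)/6)² = 1.000
te_Task 6 = (9 + 4·13 + 17)/6 = 78/6 = 13; σ²_Task 6 = ((17−9)/6)² = 1.778
te_Task 7 = (9 + 4·11 + 13)/6 = 66/6 = 11; σ²_Task 7 = ((13−9)/6)² = 0.444
te_Task 8 = (7 + 4·11 + 15)/6 = 66/6 = 11; σ²_Task 8 = ((15−7)/6)² = 1.778
te_Task 9 = (10 + 4·14 + 24)/6 = 90/6 = 15; σ²_Task 9 = ((24−10)/6)² = 5.444
te_Task 10 = (3 + 4·7 + 23)/6 = 54/6 = 9; σ²_Task 10 = ((23−3)/6)² = 11.111

Forward pass:
ES_Task 1 = 0; EF_Task 1 = 11
ES_Task 2 = 0; EF_Task 2 = 12
ES_Task 3 = 0; EF_Task 3 = 2
ES_Task 4 = 0; EF_Task 4 = 5
ES_Task 5 = 0; EF_Task 5 = 7
ES_Task 6 = max(EF_Task 2=12, EF_Task 4=5) = 12; EF_Task 6 = 12+13 = 25
ES_Task 7 = 2; EF_Task 7 = 2+11 = 13
ES_Task 8 = max(EF_Task 4=5, EF_Task 6=25) = 25; EF_Task 8 = 25+11 = 36
ES_Task 9 = 2; EF_Task 9 = 2+15 = 17
ES_Task 10 = max(EF_Task 1=11, EF_Task 5=7, EF_Task 7=13, EF_Task 8=36, EF_Task 9=17) = 36; EF_Task 10 = 36+9 = 45
Expected project duration μ = 45 days. Critical path: Task 2 → Task 6 → Task 8 → Task 10.

Variance along critical path = 4.000 + 1.778 + 1.778 + 11.111 = 18.667; σ = √18.667 = 4.320 days.
Z = (52 − 45) / 4.320 = 1.620
P(T ≤ 52) = Φ(1.620) ≈ 0.947

0.947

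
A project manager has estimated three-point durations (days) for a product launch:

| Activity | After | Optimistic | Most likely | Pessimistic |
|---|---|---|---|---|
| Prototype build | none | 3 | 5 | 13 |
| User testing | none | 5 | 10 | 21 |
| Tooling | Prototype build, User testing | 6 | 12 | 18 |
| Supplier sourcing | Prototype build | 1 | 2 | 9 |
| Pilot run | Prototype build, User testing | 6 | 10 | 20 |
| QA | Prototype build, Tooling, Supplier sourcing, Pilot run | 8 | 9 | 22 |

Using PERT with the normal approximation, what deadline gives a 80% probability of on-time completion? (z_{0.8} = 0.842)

37.4 days

te_Prototype build = (3 + 4·5 + 13)/6 = 36/6 = 6; σ²_Prototype build = ((13−3)/6)² = 2.778
te_User testing = (5 + 4·10 + 21)/6 = 66/6 = 11; σ²_User testing = ((21−5)/6)² = 7.111
te_Tooling = (6 + 4·12 + 18)/6 = 72/6 = 12; σ²_Tooling = ((18−6)/6)² = 4.000
te_Supplier sourcing = (1 + 4·2 + 9)/6 = 18/6 = 3; σ²_Supplier sourcing = ((9−1)/6)² = 1.778
te_Pilot run = (6 + 4·10 + 20)/6 = 66/6 = 11; σ²_Pilot run = ((20−6)/6)² = 5.444
te_QA = (8 + 4·9 + 22)/6 = 66/6 = 11; σ²_QA = ((22−8)/6)² = 5.444

Forward pass:
ES_Prototype build = 0; EF_Prototype build = 6
ES_User testing = 0; EF_User testing = 11
ES_Tooling = max(EF_Prototype build=6, EF_User testing=11) = 11; EF_Tooling = 11+12 = 23
ES_Supplier sourcing = 6; EF_Supplier sourcing = 6+3 = 9
ES_Pilot run = max(EF_Prototype build=6, EF_User testing=11) = 11; EF_Pilot run = 11+11 = 22
ES_QA = max(EF_Prototype build=6, EF_Tooling=23, EF_Supplier sourcing=9, EF_Pilot run=22) = 23; EF_QA = 23+11 = 34
Expected project duration μ = 34 days. Critical path: User testing → Tooling → QA.

Variance along critical path = 7.111 + 4.000 + 5.444 = 16.556; σ = 4.069 days.
D = μ + z·σ = 34 + 0.842·4.069 = 37.4 days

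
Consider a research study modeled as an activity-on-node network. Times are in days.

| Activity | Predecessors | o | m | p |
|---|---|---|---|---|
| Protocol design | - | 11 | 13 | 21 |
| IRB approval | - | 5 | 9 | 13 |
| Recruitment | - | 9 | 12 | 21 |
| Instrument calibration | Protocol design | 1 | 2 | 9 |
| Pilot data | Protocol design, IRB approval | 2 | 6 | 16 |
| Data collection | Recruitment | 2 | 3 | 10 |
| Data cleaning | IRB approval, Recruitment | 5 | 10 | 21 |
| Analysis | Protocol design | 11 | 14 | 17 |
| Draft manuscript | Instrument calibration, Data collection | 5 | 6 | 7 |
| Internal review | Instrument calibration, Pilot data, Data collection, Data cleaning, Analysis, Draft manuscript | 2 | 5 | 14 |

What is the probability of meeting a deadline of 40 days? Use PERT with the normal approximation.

te_Protocol design = (11 + 4·13 + 21)/6 = 84/6 = 14; σ²_Protocol design = ((21−11)/6)² = 2.778
te_IRB approval = (5 + 4·9 + 13)/6 = 54/6 = 9; σ²_IRB approval = ((13−5)/6)² = 1.778
te_Recruitment = (9 + 4·12 + 21)/6 = 78/6 = 13; σ²_Recruitment = ((21−9)/6)² = 4.000
te_Instrument calibration = (1 + 4·2 + 9)/6 = 18/6 = 3; σ²_Instrument calibration = ((9−1)/6)² = 1.778
te_Pilot data = (2 + 4·6 + 16)/6 = 42/6 = 7; σ²_Pilot data = ((16−2)/6)² = 5.444
te_Data collection = (2 + 4·3 + 10)/6 = 24/6 = 4; σ²_Data collection = ((10−2)/6)² = 1.778
te_Data cleaning = (5 + 4·10 + 21)/6 = 66/6 = 11; σ²_Data cleaning = ((21−5)/6)² = 7.111
te_Analysis = (11 + 4·14 + 17)/6 = 84/6 = 14; σ²_Analysis = ((17−11)/6)² = 1.000
te_Draft manuscript = (5 + 4·6 + 7)/6 = 36/6 = 6; σ²_Draft manuscript = ((7−5)/6)² = 0.111
te_Internal review = (2 + 4·5 + 14)/6 = 36/6 = 6; σ²_Internal review = ((14−2)/6)² = 4.000

Forward pass:
ES_Protocol design = 0; EF_Protocol design = 14
ES_IRB approval = 0; EF_IRB approval = 9
ES_Recruitment = 0; EF_Recruitment = 13
ES_Instrument calibration = 14; EF_Instrument calibration = 14+3 = 17
ES_Pilot data = max(EF_Protocol design=14, EF_IRB approval=9) = 14; EF_Pilot data = 14+7 = 21
ES_Data collection = 13; EF_Data collection = 13+4 = 17
ES_Data cleaning = max(EF_IRB approval=9, EF_Recruitment=13) = 13; EF_Data cleaning = 13+11 = 24
ES_Analysis = 14; EF_Analysis = 14+14 = 28
ES_Draft manuscript = max(EF_Instrument calibration=17, EF_Data collection=17) = 17; EF_Draft manuscript = 17+6 = 23
ES_Internal review = max(EF_Instrument calibration=17, EF_Pilot data=21, EF_Data collection=17, EF_Data cleaning=24, EF_Analysis=28, EF_Draft manuscript=23) = 28; EF_Internal review = 28+6 = 34
Expected project duration μ = 34 days. Critical path: Protocol design → Analysis → Internal review.

Variance along critical path = 2.778 + 1.000 + 4.000 = 7.778; σ = √7.778 = 2.789 days.
Z = (40 − 34) / 2.789 = 2.151
P(T ≤ 40) = Φ(2.151) ≈ 0.984

0.984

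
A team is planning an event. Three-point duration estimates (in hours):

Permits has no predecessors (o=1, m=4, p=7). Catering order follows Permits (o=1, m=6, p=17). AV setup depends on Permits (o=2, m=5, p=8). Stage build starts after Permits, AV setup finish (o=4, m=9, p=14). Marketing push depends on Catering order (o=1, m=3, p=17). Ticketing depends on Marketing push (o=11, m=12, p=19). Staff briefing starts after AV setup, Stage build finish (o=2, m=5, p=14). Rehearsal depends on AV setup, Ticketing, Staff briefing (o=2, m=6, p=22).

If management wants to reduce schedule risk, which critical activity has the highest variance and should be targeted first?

Rehearsal

te_Permits = (1 + 4·4 + 7)/6 = 24/6 = 4; σ²_Permits = ((7−1)/6)² = 1.000
te_Catering order = (1 + 4·6 + 17)/6 = 42/6 = 7; σ²_Catering order = ((17−1)/6)² = 7.111
te_AV setup = (2 + 4·5 + 8)/6 = 30/6 = 5; σ²_AV setup = ((8−2)/6)² = 1.000
te_Stage build = (4 + 4·9 + 14)/6 = 54/6 = 9; σ²_Stage build = ((14−4)/6)² = 2.778
te_Marketing push = (1 + 4·3 + 17)/6 = 30/6 = 5; σ²_Marketing push = ((17−1)/6)² = 7.111
te_Ticketing = (11 + 4·12 + 19)/6 = 78/6 = 13; σ²_Ticketing = ((19−11)/6)² = 1.778
te_Staff briefing = (2 + 4·5 + 14)/6 = 36/6 = 6; σ²_Staff briefing = ((14−2)/6)² = 4.000
te_Rehearsal = (2 + 4·6 + 22)/6 = 48/6 = 8; σ²_Rehearsal = ((22−2)/6)² = 11.111

Forward pass:
ES_Permits = 0; EF_Permits = 4
ES_Catering order = 4; EF_Catering order = 4+7 = 11
ES_AV setup = 4; EF_AV setup = 4+5 = 9
ES_Stage build = max(EF_Permits=4, EF_AV setup=9) = 9; EF_Stage build = 9+9 = 18
ES_Marketing push = 11; EF_Marketing push = 11+5 = 16
ES_Ticketing = 16; EF_Ticketing = 16+13 = 29
ES_Staff briefing = max(EF_AV setup=9, EF_Stage build=18) = 18; EF_Staff briefing = 18+6 = 24
ES_Rehearsal = max(EF_AV setup=9, EF_Ticketing=29, EF_Staff briefing=24) = 29; EF_Rehearsal = 29+8 = 37
Expected project duration μ = 37 hours. Critical path: Permits → Catering order → Marketing push → Ticketing → Rehearsal.

Variances on critical path: σ²_Permits=1.000, σ²_Catering order=7.111, σ²_Marketing push=7.111, σ²_Ticketing=1.778, σ²_Rehearsal=11.111.
Largest is σ²_Rehearsal = 11.111.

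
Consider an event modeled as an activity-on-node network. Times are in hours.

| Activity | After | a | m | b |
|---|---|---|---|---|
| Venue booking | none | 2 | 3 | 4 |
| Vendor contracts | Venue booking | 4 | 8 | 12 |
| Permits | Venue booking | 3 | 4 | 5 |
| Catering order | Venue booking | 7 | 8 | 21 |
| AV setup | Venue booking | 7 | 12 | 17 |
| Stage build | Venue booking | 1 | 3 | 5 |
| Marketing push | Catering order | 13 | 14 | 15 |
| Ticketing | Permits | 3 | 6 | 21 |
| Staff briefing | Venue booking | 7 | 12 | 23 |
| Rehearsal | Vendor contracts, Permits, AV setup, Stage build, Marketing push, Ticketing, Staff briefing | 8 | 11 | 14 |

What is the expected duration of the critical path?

te_Venue booking = (2 + 4·3 + 4)/6 = 18/6 = 3
te_Vendor contracts = (4 + 4·8 + 12)/6 = 48/6 = 8
te_Permits = (3 + 4·4 + 5)/6 = 24/6 = 4
te_Catering order = (7 + 4·8 + 21)/6 = 60/6 = 10
te_AV setup = (7 + 4·12 + 17)/6 = 72/6 = 12
te_Stage build = (1 + 4·3 + 5)/6 = 18/6 = 3
te_Marketing push = (13 + 4·14 + 15)/6 = 84/6 = 14
te_Ticketing = (3 + 4·6 + 21)/6 = 48/6 = 8
te_Staff briefing = (7 + 4·12 + 23)/6 = 78/6 = 13
te_Rehearsal = (8 + 4·11 + 14)/6 = 66/6 = 11

Forward pass:
ES_Venue booking = 0; EF_Venue booking = 3
ES_Vendor contracts = 3; EF_Vendor contracts = 3+8 = 11
ES_Permits = 3; EF_Permits = 3+4 = 7
ES_Catering order = 3; EF_Catering order = 3+10 = 13
ES_AV setup = 3; EF_AV setup = 3+12 = 15
ES_Stage build = 3; EF_Stage build = 3+3 = 6
ES_Marketing push = 13; EF_Marketing push = 13+14 = 27
ES_Ticketing = 7; EF_Ticketing = 7+8 = 15
ES_Staff briefing = 3; EF_Staff briefing = 3+13 = 16
ES_Rehearsal = max(EF_Vendor contracts=11, EF_Permits=7, EF_AV setup=15, EF_Stage build=6, EF_Marketing push=27, EF_Ticketing=15, EF_Staff briefing=16) = 27; EF_Rehearsal = 27+11 = 38
Expected project duration μ = 38 hours. Critical path: Venue booking → Catering order → Marketing push → Rehearsal.

38 hours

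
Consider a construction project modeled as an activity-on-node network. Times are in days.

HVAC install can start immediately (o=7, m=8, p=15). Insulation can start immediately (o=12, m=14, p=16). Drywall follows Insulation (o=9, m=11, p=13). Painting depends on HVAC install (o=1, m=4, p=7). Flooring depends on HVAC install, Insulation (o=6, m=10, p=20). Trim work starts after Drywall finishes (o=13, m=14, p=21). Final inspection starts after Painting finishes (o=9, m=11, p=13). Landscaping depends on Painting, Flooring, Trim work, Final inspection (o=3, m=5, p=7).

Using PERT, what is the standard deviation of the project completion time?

te_HVAC install = (7 + 4·8 + 15)/6 = 54/6 = 9; σ²_HVAC install = ((15−7)/6)² = 1.778
te_Insulation = (12 + 4·14 + 16)/6 = 84/6 = 14; σ²_Insulation = ((16−12)/6)² = 0.444
te_Drywall = (9 + 4·11 + 13)/6 = 66/6 = 11; σ²_Drywall = ((13−9)/6)² = 0.444
te_Painting = (1 + 4·4 + 7)/6 = 24/6 = 4; σ²_Painting = ((7−1)/6)² = 1.000
te_Flooring = (6 + 4·10 + 20)/6 = 66/6 = 11; σ²_Flooring = ((20−6)/6)² = 5.444
te_Trim work = (13 + 4·14 + 21)/6 = 90/6 = 15; σ²_Trim work = ((21−13)/6)² = 1.778
te_Final inspection = (9 + 4·11 + 13)/6 = 66/6 = 11; σ²_Final inspection = ((13−9)/6)² = 0.444
te_Landscaping = (3 + 4·5 + 7)/6 = 30/6 = 5; σ²_Landscaping = ((7−3)/6)² = 0.444

Forward pass:
ES_HVAC install = 0; EF_HVAC install = 9
ES_Insulation = 0; EF_Insulation = 14
ES_Drywall = 14; EF_Drywall = 14+11 = 25
ES_Painting = 9; EF_Painting = 9+4 = 13
ES_Flooring = max(EF_HVAC install=9, EF_Insulation=14) = 14; EF_Flooring = 14+11 = 25
ES_Trim work = 25; EF_Trim work = 25+15 = 40
ES_Final inspection = 13; EF_Final inspection = 13+11 = 24
ES_Landscaping = max(EF_Painting=13, EF_Flooring=25, EF_Trim work=40, EF_Final inspection=24) = 40; EF_Landscaping = 40+5 = 45
Expected project duration μ = 45 days. Critical path: Insulation → Drywall → Trim work → Landscaping.

Variance along critical path = 0.444 + 0.444 + 1.778 + 0.444 = 3.111
σ = √3.111 = 1.764 days

1.76 days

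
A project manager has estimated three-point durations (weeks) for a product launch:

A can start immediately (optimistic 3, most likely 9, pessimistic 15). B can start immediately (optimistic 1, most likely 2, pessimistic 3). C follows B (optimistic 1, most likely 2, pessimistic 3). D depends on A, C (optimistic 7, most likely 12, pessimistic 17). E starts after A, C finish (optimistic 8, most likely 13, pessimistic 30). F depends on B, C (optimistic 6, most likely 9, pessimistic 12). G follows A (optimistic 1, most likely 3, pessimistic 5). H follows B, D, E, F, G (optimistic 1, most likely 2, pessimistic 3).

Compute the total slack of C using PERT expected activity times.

te_A = (3 + 4·9 + 15)/6 = 54/6 = 9
te_B = (1 + 4·2 + 3)/6 = 12/6 = 2
te_C = (1 + 4·2 + 3)/6 = 12/6 = 2
te_D = (7 + 4·12 + 17)/6 = 72/6 = 12
te_E = (8 + 4·13 + 30)/6 = 90/6 = 15
te_F = (6 + 4·9 + 12)/6 = 54/6 = 9
te_G = (1 + 4·3 + 5)/6 = 18/6 = 3
te_H = (1 + 4·2 + 3)/6 = 12/6 = 2

Forward pass:
ES_A = 0; EF_A = 9
ES_B = 0; EF_B = 2
ES_C = 2; EF_C = 2+2 = 4
ES_D = max(EF_A=9, EF_C=4) = 9; EF_D = 9+12 = 21
ES_E = max(EF_A=9, EF_C=4) = 9; EF_E = 9+15 = 24
ES_F = max(EF_B=2, EF_C=4) = 4; EF_F = 4+9 = 13
ES_G = 9; EF_G = 9+3 = 12
ES_H = max(EF_B=2, EF_D=21, EF_E=24, EF_F=13, EF_G=12) = 24; EF_H = 24+2 = 26
Expected project duration μ = 26 weeks. Critical path: A → E → H.

Backward pass:
LF_H = 26; LS_H = 26−2 = 24
LF_G = LS_H = 24; LS_G = 24−3 = 21
LF_F = LS_H = 24; LS_F = 24−9 = 15
LF_E = LS_H = 24; LS_E = 24−15 = 9
LF_D = LS_H = 24; LS_D = 24−12 = 12
LF_C = min(LS_D=12, LS_E=9, LS_F=15) = 9; LS_C = 9−2 = 7
LF_B = min(LS_C=7, LS_F=15, LS_H=24) = 7; LS_B = 7−2 = 5
LF_A = min(LS_D=12, LS_E=9, LS_G=21) = 9; LS_A = 9−9 = 0
Slack_C = LS_C − ES_C = 7 − 2 = 5

5 weeks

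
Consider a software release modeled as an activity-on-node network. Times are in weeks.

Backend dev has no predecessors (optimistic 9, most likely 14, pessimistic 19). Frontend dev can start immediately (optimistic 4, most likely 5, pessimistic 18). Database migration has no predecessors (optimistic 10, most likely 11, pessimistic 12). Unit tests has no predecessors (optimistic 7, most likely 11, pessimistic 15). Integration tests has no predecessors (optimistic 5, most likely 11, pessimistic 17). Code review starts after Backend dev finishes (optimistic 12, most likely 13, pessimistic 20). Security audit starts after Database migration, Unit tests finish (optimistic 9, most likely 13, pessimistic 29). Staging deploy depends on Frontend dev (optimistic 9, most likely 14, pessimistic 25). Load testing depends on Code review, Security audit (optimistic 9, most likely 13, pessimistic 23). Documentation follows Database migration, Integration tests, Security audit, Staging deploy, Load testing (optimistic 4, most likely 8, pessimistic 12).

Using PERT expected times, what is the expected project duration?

50 weeks

te_Backend dev = (9 + 4·14 + 19)/6 = 84/6 = 14
te_Frontend dev = (4 + 4·5 + 18)/6 = 42/6 = 7
te_Database migration = (10 + 4·11 + 12)/6 = 66/6 = 11
te_Unit tests = (7 + 4·11 + 15)/6 = 66/6 = 11
te_Integration tests = (5 + 4·11 + 17)/6 = 66/6 = 11
te_Code review = (12 + 4·13 + 20)/6 = 84/6 = 14
te_Security audit = (9 + 4·13 + 29)/6 = 90/6 = 15
te_Staging deploy = (9 + 4·14 + 25)/6 = 90/6 = 15
te_Load testing = (9 + 4·13 + 23)/6 = 84/6 = 14
te_Documentation = (4 + 4·8 + 12)/6 = 48/6 = 8

Forward pass:
ES_Backend dev = 0; EF_Backend dev = 14
ES_Frontend dev = 0; EF_Frontend dev = 7
ES_Database migration = 0; EF_Database migration = 11
ES_Unit tests = 0; EF_Unit tests = 11
ES_Integration tests = 0; EF_Integration tests = 11
ES_Code review = 14; EF_Code review = 14+14 = 28
ES_Security audit = max(EF_Database migration=11, EF_Unit tests=11) = 11; EF_Security audit = 11+15 = 26
ES_Staging deploy = 7; EF_Staging deploy = 7+15 = 22
ES_Load testing = max(EF_Code review=28, EF_Security audit=26) = 28; EF_Load testing = 28+14 = 42
ES_Documentation = max(EF_Database migration=11, EF_Integration tests=11, EF_Security audit=26, EF_Staging deploy=22, EF_Load testing=42) = 42; EF_Documentation = 42+8 = 50
Expected project duration μ = 50 weeks. Critical path: Backend dev → Code review → Load testing → Documentation.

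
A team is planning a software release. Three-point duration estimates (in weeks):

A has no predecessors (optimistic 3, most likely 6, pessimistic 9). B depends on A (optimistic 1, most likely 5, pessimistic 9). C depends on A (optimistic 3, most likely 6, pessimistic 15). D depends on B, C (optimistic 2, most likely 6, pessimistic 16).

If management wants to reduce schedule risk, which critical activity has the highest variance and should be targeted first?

te_A = (3 + 4·6 + 9)/6 = 36/6 = 6; σ²_A = ((9−3)/6)² = 1.000
te_B = (1 + 4·5 + 9)/6 = 30/6 = 5; σ²_B = ((9−1)/6)² = 1.778
te_C = (3 + 4·6 + 15)/6 = 42/6 = 7; σ²_C = ((15−3)/6)² = 4.000
te_D = (2 + 4·6 + 16)/6 = 42/6 = 7; σ²_D = ((16−2)/6)² = 5.444

Forward pass:
ES_A = 0; EF_A = 6
ES_B = 6; EF_B = 6+5 = 11
ES_C = 6; EF_C = 6+7 = 13
ES_D = max(EF_B=11, EF_C=13) = 13; EF_D = 13+7 = 20
Expected project duration μ = 20 weeks. Critical path: A → C → D.

Variances on critical path: σ²_A=1.000, σ²_C=4.000, σ²_D=5.444.
Largest is σ²_D = 5.444.

D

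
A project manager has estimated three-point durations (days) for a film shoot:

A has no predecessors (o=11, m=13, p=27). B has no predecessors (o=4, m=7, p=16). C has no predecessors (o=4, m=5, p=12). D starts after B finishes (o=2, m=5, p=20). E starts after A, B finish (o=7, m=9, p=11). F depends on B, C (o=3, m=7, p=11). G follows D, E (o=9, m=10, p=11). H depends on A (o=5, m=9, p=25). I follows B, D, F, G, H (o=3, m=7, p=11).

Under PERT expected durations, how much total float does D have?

9 days

te_A = (11 + 4·13 + 27)/6 = 90/6 = 15
te_B = (4 + 4·7 + 16)/6 = 48/6 = 8
te_C = (4 + 4·5 + 12)/6 = 36/6 = 6
te_D = (2 + 4·5 + 20)/6 = 42/6 = 7
te_E = (7 + 4·9 + 11)/6 = 54/6 = 9
te_F = (3 + 4·7 + 11)/6 = 42/6 = 7
te_G = (9 + 4·10 + 11)/6 = 60/6 = 10
te_H = (5 + 4·9 + 25)/6 = 66/6 = 11
te_I = (3 + 4·7 + 11)/6 = 42/6 = 7

Forward pass:
ES_A = 0; EF_A = 15
ES_B = 0; EF_B = 8
ES_C = 0; EF_C = 6
ES_D = 8; EF_D = 8+7 = 15
ES_E = max(EF_A=15, EF_B=8) = 15; EF_E = 15+9 = 24
ES_F = max(EF_B=8, EF_C=6) = 8; EF_F = 8+7 = 15
ES_G = max(EF_D=15, EF_E=24) = 24; EF_G = 24+10 = 34
ES_H = 15; EF_H = 15+11 = 26
ES_I = max(EF_B=8, EF_D=15, EF_F=15, EF_G=34, EF_H=26) = 34; EF_I = 34+7 = 41
Expected project duration μ = 41 days. Critical path: A → E → G → I.

Backward pass:
LF_I = 41; LS_I = 41−7 = 34
LF_H = LS_I = 34; LS_H = 34−11 = 23
LF_G = LS_I = 34; LS_G = 34−10 = 24
LF_F = LS_I = 34; LS_F = 34−7 = 27
LF_E = LS_G = 24; LS_E = 24−9 = 15
LF_D = min(LS_G=24, LS_I=34) = 24; LS_D = 24−7 = 17
LF_C = LS_F = 27; LS_C = 27−6 = 21
LF_B = min(LS_D=17, LS_E=15, LS_F=27, LS_I=34) = 15; LS_B = 15−8 = 7
LF_A = min(LS_E=15, LS_H=23) = 15; LS_A = 15−15 = 0
Slack_D = LS_D − ES_D = 17 − 8 = 9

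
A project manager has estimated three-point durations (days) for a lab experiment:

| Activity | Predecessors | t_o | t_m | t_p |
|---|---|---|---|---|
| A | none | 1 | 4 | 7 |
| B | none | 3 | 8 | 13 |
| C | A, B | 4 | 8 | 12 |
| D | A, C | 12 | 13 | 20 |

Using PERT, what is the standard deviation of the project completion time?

te_A = (1 + 4·4 + 7)/6 = 24/6 = 4; σ²_A = ((7−1)/6)² = 1.000
te_B = (3 + 4·8 + 13)/6 = 48/6 = 8; σ²_B = ((13−3)/6)² = 2.778
te_C = (4 + 4·8 + 12)/6 = 48/6 = 8; σ²_C = ((12−4)/6)² = 1.778
te_D = (12 + 4·13 + 20)/6 = 84/6 = 14; σ²_D = ((20−12)/6)² = 1.778

Forward pass:
ES_A = 0; EF_A = 4
ES_B = 0; EF_B = 8
ES_C = max(EF_A=4, EF_B=8) = 8; EF_C = 8+8 = 16
ES_D = max(EF_A=4, EF_C=16) = 16; EF_D = 16+14 = 30
Expected project duration μ = 30 days. Critical path: B → C → D.

Variance along critical path = 2.778 + 1.778 + 1.778 = 6.333
σ = √6.333 = 2.517 days

2.52 days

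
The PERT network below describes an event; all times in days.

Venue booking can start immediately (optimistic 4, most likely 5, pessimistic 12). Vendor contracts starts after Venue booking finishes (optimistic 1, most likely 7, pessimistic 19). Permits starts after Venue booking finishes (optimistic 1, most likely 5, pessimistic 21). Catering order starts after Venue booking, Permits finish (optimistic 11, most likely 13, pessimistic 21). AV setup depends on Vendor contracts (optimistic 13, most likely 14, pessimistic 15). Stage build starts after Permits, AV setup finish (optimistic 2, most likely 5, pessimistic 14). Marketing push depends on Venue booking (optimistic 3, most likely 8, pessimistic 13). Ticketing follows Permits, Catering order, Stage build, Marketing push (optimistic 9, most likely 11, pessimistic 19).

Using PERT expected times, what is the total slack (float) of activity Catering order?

7 days

te_Venue booking = (4 + 4·5 + 12)/6 = 36/6 = 6
te_Vendor contracts = (1 + 4·7 + 19)/6 = 48/6 = 8
te_Permits = (1 + 4·5 + 21)/6 = 42/6 = 7
te_Catering order = (11 + 4·13 + 21)/6 = 84/6 = 14
te_AV setup = (13 + 4·14 + 15)/6 = 84/6 = 14
te_Stage build = (2 + 4·5 + 14)/6 = 36/6 = 6
te_Marketing push = (3 + 4·8 + 13)/6 = 48/6 = 8
te_Ticketing = (9 + 4·11 + 19)/6 = 72/6 = 12

Forward pass:
ES_Venue booking = 0; EF_Venue booking = 6
ES_Vendor contracts = 6; EF_Vendor contracts = 6+8 = 14
ES_Permits = 6; EF_Permits = 6+7 = 13
ES_Catering order = max(EF_Venue booking=6, EF_Permits=13) = 13; EF_Catering order = 13+14 = 27
ES_AV setup = 14; EF_AV setup = 14+14 = 28
ES_Stage build = max(EF_Permits=13, EF_AV setup=28) = 28; EF_Stage build = 28+6 = 34
ES_Marketing push = 6; EF_Marketing push = 6+8 = 14
ES_Ticketing = max(EF_Permits=13, EF_Catering order=27, EF_Stage build=34, EF_Marketing push=14) = 34; EF_Ticketing = 34+12 = 46
Expected project duration μ = 46 days. Critical path: Venue booking → Vendor contracts → AV setup → Stage build → Ticketing.

Backward pass:
LF_Ticketing = 46; LS_Ticketing = 46−12 = 34
LF_Marketing push = LS_Ticketing = 34; LS_Marketing push = 34−8 = 26
LF_Stage build = LS_Ticketing = 34; LS_Stage build = 34−6 = 28
LF_AV setup = LS_Stage build = 28; LS_AV setup = 28−14 = 14
LF_Catering order = LS_Ticketing = 34; LS_Catering order = 34−14 = 20
LF_Permits = min(LS_Catering order=20, LS_Stage build=28, LS_Ticketing=34) = 20; LS_Permits = 20−7 = 13
LF_Vendor contracts = LS_AV setup = 14; LS_Vendor contracts = 14−8 = 6
LF_Venue booking = min(LS_Vendor contracts=6, LS_Permits=13, LS_Catering order=20, LS_Marketing push=26) = 6; LS_Venue booking = 6−6 = 0
Slack_Catering order = LS_Catering order − ES_Catering order = 20 − 13 = 7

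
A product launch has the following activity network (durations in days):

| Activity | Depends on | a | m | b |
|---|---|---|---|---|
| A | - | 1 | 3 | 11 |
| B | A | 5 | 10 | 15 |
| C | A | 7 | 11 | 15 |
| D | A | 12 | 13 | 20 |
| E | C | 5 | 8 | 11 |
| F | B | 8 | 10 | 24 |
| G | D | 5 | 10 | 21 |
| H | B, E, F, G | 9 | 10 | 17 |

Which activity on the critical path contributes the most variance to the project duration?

G

te_A = (1 + 4·3 + 11)/6 = 24/6 = 4; σ²_A = ((11−1)/6)² = 2.778
te_B = (5 + 4·10 + 15)/6 = 60/6 = 10; σ²_B = ((15−5)/6)² = 2.778
te_C = (7 + 4·11 + 15)/6 = 66/6 = 11; σ²_C = ((15−7)/6)² = 1.778
te_D = (12 + 4·13 + 20)/6 = 84/6 = 14; σ²_D = ((20−12)/6)² = 1.778
te_E = (5 + 4·8 + 11)/6 = 48/6 = 8; σ²_E = ((11−5)/6)² = 1.000
te_F = (8 + 4·10 + 24)/6 = 72/6 = 12; σ²_F = ((24−8)/6)² = 7.111
te_G = (5 + 4·10 + 21)/6 = 66/6 = 11; σ²_G = ((21−5)/6)² = 7.111
te_H = (9 + 4·10 + 17)/6 = 66/6 = 11; σ²_H = ((17−9)/6)² = 1.778

Forward pass:
ES_A = 0; EF_A = 4
ES_B = 4; EF_B = 4+10 = 14
ES_C = 4; EF_C = 4+11 = 15
ES_D = 4; EF_D = 4+14 = 18
ES_E = 15; EF_E = 15+8 = 23
ES_F = 14; EF_F = 14+12 = 26
ES_G = 18; EF_G = 18+11 = 29
ES_H = max(EF_B=14, EF_E=23, EF_F=26, EF_G=29) = 29; EF_H = 29+11 = 40
Expected project duration μ = 40 days. Critical path: A → D → G → H.

Variances on critical path: σ²_A=2.778, σ²_D=1.778, σ²_G=7.111, σ²_H=1.778.
Largest is σ²_G = 7.111.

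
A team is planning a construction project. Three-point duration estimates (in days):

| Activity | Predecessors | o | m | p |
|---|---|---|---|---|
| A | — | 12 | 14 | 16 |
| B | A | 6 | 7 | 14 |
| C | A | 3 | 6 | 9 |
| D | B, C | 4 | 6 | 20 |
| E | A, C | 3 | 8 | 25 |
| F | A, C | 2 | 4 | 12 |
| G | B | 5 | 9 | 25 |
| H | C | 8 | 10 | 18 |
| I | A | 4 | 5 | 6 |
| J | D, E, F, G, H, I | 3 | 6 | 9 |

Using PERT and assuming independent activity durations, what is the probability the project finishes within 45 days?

0.943

te_A = (12 + 4·14 + 16)/6 = 84/6 = 14; σ²_A = ((16−12)/6)² = 0.444
te_B = (6 + 4·7 + 14)/6 = 48/6 = 8; σ²_B = ((14−6)/6)² = 1.778
te_C = (3 + 4·6 + 9)/6 = 36/6 = 6; σ²_C = ((9−3)/6)² = 1.000
te_D = (4 + 4·6 + 20)/6 = 48/6 = 8; σ²_D = ((20−4)/6)² = 7.111
te_E = (3 + 4·8 + 25)/6 = 60/6 = 10; σ²_E = ((25−3)/6)² = 13.444
te_F = (2 + 4·4 + 12)/6 = 30/6 = 5; σ²_F = ((12−2)/6)² = 2.778
te_G = (5 + 4·9 + 25)/6 = 66/6 = 11; σ²_G = ((25−5)/6)² = 11.111
te_H = (8 + 4·10 + 18)/6 = 66/6 = 11; σ²_H = ((18−8)/6)² = 2.778
te_I = (4 + 4·5 + 6)/6 = 30/6 = 5; σ²_I = ((6−4)/6)² = 0.111
te_J = (3 + 4·6 + 9)/6 = 36/6 = 6; σ²_J = ((9−3)/6)² = 1.000

Forward pass:
ES_A = 0; EF_A = 14
ES_B = 14; EF_B = 14+8 = 22
ES_C = 14; EF_C = 14+6 = 20
ES_D = max(EF_B=22, EF_C=20) = 22; EF_D = 22+8 = 30
ES_E = max(EF_A=14, EF_C=20) = 20; EF_E = 20+10 = 30
ES_F = max(EF_A=14, EF_C=20) = 20; EF_F = 20+5 = 25
ES_G = 22; EF_G = 22+11 = 33
ES_H = 20; EF_H = 20+11 = 31
ES_I = 14; EF_I = 14+5 = 19
ES_J = max(EF_D=30, EF_E=30, EF_F=25, EF_G=33, EF_H=31, EF_I=19) = 33; EF_J = 33+6 = 39
Expected project duration μ = 39 days. Critical path: A → B → G → J.

Variance along critical path = 0.444 + 1.778 + 11.111 + 1.000 = 14.333; σ = √14.333 = 3.786 days.
Z = (45 − 39) / 3.786 = 1.585
P(T ≤ 45) = Φ(1.585) ≈ 0.943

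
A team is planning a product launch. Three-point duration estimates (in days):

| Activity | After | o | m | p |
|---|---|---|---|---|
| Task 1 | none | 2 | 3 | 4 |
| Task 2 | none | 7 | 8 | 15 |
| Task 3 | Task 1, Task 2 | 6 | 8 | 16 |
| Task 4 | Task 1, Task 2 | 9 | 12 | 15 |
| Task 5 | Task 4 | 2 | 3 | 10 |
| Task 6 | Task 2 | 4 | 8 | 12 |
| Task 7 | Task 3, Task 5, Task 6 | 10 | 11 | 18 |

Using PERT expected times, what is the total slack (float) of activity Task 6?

8 days

te_Task 1 = (2 + 4·3 + 4)/6 = 18/6 = 3
te_Task 2 = (7 + 4·8 + 15)/6 = 54/6 = 9
te_Task 3 = (6 + 4·8 + 16)/6 = 54/6 = 9
te_Task 4 = (9 + 4·12 + 15)/6 = 72/6 = 12
te_Task 5 = (2 + 4·3 + 10)/6 = 24/6 = 4
te_Task 6 = (4 + 4·8 + 12)/6 = 48/6 = 8
te_Task 7 = (10 + 4·11 + 18)/6 = 72/6 = 12

Forward pass:
ES_Task 1 = 0; EF_Task 1 = 3
ES_Task 2 = 0; EF_Task 2 = 9
ES_Task 3 = max(EF_Task 1=3, EF_Task 2=9) = 9; EF_Task 3 = 9+9 = 18
ES_Task 4 = max(EF_Task 1=3, EF_Task 2=9) = 9; EF_Task 4 = 9+12 = 21
ES_Task 5 = 21; EF_Task 5 = 21+4 = 25
ES_Task 6 = 9; EF_Task 6 = 9+8 = 17
ES_Task 7 = max(EF_Task 3=18, EF_Task 5=25, EF_Task 6=17) = 25; EF_Task 7 = 25+12 = 37
Expected project duration μ = 37 days. Critical path: Task 2 → Task 4 → Task 5 → Task 7.

Backward pass:
LF_Task 7 = 37; LS_Task 7 = 37−12 = 25
LF_Task 6 = LS_Task 7 = 25; LS_Task 6 = 25−8 = 17
LF_Task 5 = LS_Task 7 = 25; LS_Task 5 = 25−4 = 21
LF_Task 4 = LS_Task 5 = 21; LS_Task 4 = 21−12 = 9
LF_Task 3 = LS_Task 7 = 25; LS_Task 3 = 25−9 = 16
LF_Task 2 = min(LS_Task 3=16, LS_Task 4=9, LS_Task 6=17) = 9; LS_Task 2 = 9−9 = 0
LF_Task 1 = min(LS_Task 3=16, LS_Task 4=9) = 9; LS_Task 1 = 9−3 = 6
Slack_Task 6 = LS_Task 6 − ES_Task 6 = 17 − 9 = 8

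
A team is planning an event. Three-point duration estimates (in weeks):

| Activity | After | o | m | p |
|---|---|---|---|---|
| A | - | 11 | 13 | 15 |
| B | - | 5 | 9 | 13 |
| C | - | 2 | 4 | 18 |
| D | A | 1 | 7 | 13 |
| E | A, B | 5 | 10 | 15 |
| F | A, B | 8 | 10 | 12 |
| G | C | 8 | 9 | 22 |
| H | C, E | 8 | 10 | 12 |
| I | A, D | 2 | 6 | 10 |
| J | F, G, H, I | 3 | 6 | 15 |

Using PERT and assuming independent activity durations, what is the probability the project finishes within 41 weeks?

0.641

te_A = (11 + 4·13 + 15)/6 = 78/6 = 13; σ²_A = ((15−11)/6)² = 0.444
te_B = (5 + 4·9 + 13)/6 = 54/6 = 9; σ²_B = ((13−5)/6)² = 1.778
te_C = (2 + 4·4 + 18)/6 = 36/6 = 6; σ²_C = ((18−2)/6)² = 7.111
te_D = (1 + 4·7 + 13)/6 = 42/6 = 7; σ²_D = ((13−1)/6)² = 4.000
te_E = (5 + 4·10 + 15)/6 = 60/6 = 10; σ²_E = ((15−5)/6)² = 2.778
te_F = (8 + 4·10 + 12)/6 = 60/6 = 10; σ²_F = ((12−8)/6)² = 0.444
te_G = (8 + 4·9 + 22)/6 = 66/6 = 11; σ²_G = ((22−8)/6)² = 5.444
te_H = (8 + 4·10 + 12)/6 = 60/6 = 10; σ²_H = ((12−8)/6)² = 0.444
te_I = (2 + 4·6 + 10)/6 = 36/6 = 6; σ²_I = ((10−2)/6)² = 1.778
te_J = (3 + 4·6 + 15)/6 = 42/6 = 7; σ²_J = ((15−3)/6)² = 4.000

Forward pass:
ES_A = 0; EF_A = 13
ES_B = 0; EF_B = 9
ES_C = 0; EF_C = 6
ES_D = 13; EF_D = 13+7 = 20
ES_E = max(EF_A=13, EF_B=9) = 13; EF_E = 13+10 = 23
ES_F = max(EF_A=13, EF_B=9) = 13; EF_F = 13+10 = 23
ES_G = 6; EF_G = 6+11 = 17
ES_H = max(EF_C=6, EF_E=23) = 23; EF_H = 23+10 = 33
ES_I = max(EF_A=13, EF_D=20) = 20; EF_I = 20+6 = 26
ES_J = max(EF_F=23, EF_G=17, EF_H=33, EF_I=26) = 33; EF_J = 33+7 = 40
Expected project duration μ = 40 weeks. Critical path: A → E → H → J.

Variance along critical path = 0.444 + 2.778 + 0.444 + 4.000 = 7.667; σ = √7.667 = 2.769 weeks.
Z = (41 − 40) / 2.769 = 0.361
P(T ≤ 41) = Φ(0.361) ≈ 0.641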